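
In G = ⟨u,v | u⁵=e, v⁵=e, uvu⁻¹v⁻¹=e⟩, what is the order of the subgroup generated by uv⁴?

|⟨uv⁴⟩| equals the order of uv⁴. Compute successive powers until reaching e:
  (uv⁴)¹ = uv⁴, (uv⁴)² = u²v³, (uv⁴)³ = u³v², (uv⁴)⁴ = u⁴v, (uv⁴)⁵ = e.
The smallest positive k with (uv⁴)ᵏ = e is 5, so |⟨uv⁴⟩| = 5.

Answer: 5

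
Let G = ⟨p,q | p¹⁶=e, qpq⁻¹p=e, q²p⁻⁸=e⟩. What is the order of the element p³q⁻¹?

Compute successive powers until reaching e:
  (p³q⁻¹)¹ = p³q⁻¹, (p³q⁻¹)² = p⁸, (p³q⁻¹)³ = p³q, (p³q⁻¹)⁴ = e.
The smallest positive k with (p³q⁻¹)ᵏ = e is 4.

Answer: 4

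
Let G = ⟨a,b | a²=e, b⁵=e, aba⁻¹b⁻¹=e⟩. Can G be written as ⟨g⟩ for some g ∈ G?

|G| = 10. The element ab has order 10 (its powers give 10 distinct elements), so ⟨ab⟩ = G and G is cyclic.

Answer: Yes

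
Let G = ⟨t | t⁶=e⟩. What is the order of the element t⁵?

Compute successive powers until reaching e:
  (t⁵)¹ = t⁵, (t⁵)² = t⁴, (t⁵)³ = t³, (t⁵)⁴ = t², (t⁵)⁵ = t, (t⁵)⁶ = e.
The smallest positive k with (t⁵)ᵏ = e is 6.

Answer: 6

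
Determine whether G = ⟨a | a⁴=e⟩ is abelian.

G has a single generator, so G is cyclic and hence abelian.

Answer: Yes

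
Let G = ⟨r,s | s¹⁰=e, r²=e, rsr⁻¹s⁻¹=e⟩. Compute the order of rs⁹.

Compute successive powers until reaching e:
  (rs⁹)¹ = rs⁹, (rs⁹)² = s⁸, (rs⁹)³ = rs⁷, (rs⁹)⁴ = s⁶, (rs⁹)⁵ = rs⁵, (rs⁹)⁶ = s⁴, (rs⁹)⁷ = rs³, (rs⁹)⁸ = s², (rs⁹)⁹ = rs, (rs⁹)¹⁰ = e.
The smallest positive k with (rs⁹)ᵏ = e is 10.

Answer: 10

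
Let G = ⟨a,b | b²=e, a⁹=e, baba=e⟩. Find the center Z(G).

An element z ∈ Z(G) iff z commutes with every generator.
For example e is central: e·a = a = a·e; e·b = b = b·e.
Whereas a ∉ Z(G) since a·b = ab ≠ a⁸b = b·a.
Checking each of the 18 elements this way gives Z(G) = {e}, of order 1.

Answer: {e}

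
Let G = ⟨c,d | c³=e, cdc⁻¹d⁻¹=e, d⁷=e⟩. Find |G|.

Enumerate words in the generators, reducing via the relations: the distinct elements are
  {c, d, e, cd, c², d², d³, d⁴, d⁵, d⁶, cd², cd³, cd⁴, cd⁵, cd⁶, c²d, c²d², c²d³, c²d⁴, c²d⁵, c²d⁶}.
No further products give new elements, so |G| = 21.

Answer: 21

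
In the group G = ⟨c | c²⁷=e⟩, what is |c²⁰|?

Compute successive powers until reaching e:
  (c²⁰)¹ = c²⁰, (c²⁰)² = c¹³, (c²⁰)³ = c⁶, (c²⁰)⁴ = c²⁶, (c²⁰)⁵ = c¹⁹, (c²⁰)⁶ = c¹², (c²⁰)⁷ = c⁵, (c²⁰)⁸ = c²⁵, (c²⁰)⁹ = c¹⁸, (c²⁰)¹⁰ = c¹¹, (c²⁰)¹¹ = c⁴, (c²⁰)¹² = c²⁴, (c²⁰)¹³ = c¹⁷, (c²⁰)¹⁴ = c¹⁰, (c²⁰)¹⁵ = c³, (c²⁰)¹⁶ = c²³, (c²⁰)¹⁷ = c¹⁶, (c²⁰)¹⁸ = c⁹, (c²⁰)¹⁹ = c², (c²⁰)²⁰ = c²², (c²⁰)²¹ = c¹⁵, (c²⁰)²² = c⁸, (c²⁰)²³ = c, (c²⁰)²⁴ = c²¹, (c²⁰)²⁵ = c¹⁴, (c²⁰)²⁶ = c⁷, (c²⁰)²⁷ = e.
The smallest positive k with (c²⁰)ᵏ = e is 27.

Answer: 27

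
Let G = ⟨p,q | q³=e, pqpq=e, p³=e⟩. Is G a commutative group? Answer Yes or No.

p·q = pq but q·p = p²q², so p·q ≠ q·p and G is not abelian.

Answer: No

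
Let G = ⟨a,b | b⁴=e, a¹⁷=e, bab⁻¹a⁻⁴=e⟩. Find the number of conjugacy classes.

The conjugacy classes (representative and size) are:
  [e] (size 1), [a⁴] (size 4), [a²] (size 4), [a⁵] (size 4), [a¹¹] (size 4), [a⁷b] (size 17), [a³b²] (size 17), [a⁹b³] (size 17).
Class equation: 1 + 4 + 4 + 4 + 4 + 17 + 17 + 17 = 68 = |G|. So G has 8 conjugacy classes.

Answer: 8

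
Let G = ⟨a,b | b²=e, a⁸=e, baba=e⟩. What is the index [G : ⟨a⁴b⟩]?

First find ord(a⁴b) by computing successive powers:
  (a⁴b)¹ = a⁴b, (a⁴b)² = e.
So |⟨a⁴b⟩| = ord(a⁴b) = 2. With |G| = 16, by Lagrange [G : ⟨a⁴b⟩] = 16/2 = 8.

Answer: 8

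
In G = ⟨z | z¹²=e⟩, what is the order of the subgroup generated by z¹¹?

|⟨z¹¹⟩| equals the order of z¹¹. Compute successive powers until reaching e:
  (z¹¹)¹ = z¹¹, (z¹¹)² = z¹⁰, (z¹¹)³ = z⁹, (z¹¹)⁴ = z⁸, (z¹¹)⁵ = z⁷, (z¹¹)⁶ = z⁶, (z¹¹)⁷ = z⁵, (z¹¹)⁸ = z⁴, (z¹¹)⁹ = z³, (z¹¹)¹⁰ = z², (z¹¹)¹¹ = z, (z¹¹)¹² = e.
The smallest positive k with (z¹¹)ᵏ = e is 12, so |⟨z¹¹⟩| = 12.

Answer: 12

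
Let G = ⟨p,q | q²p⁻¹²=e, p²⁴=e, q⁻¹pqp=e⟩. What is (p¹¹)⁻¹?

The order of (p¹¹) is 24 (smallest k with (p¹¹)ᵏ = e), so (p¹¹)⁻¹ = (p¹¹)²³ = p¹³.
Check: (p¹¹) · (p¹³) → (p¹¹) · p¹³ = e, giving e as required.

Answer: p¹³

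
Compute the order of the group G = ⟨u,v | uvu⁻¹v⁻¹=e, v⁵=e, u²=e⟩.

Enumerate words in the generators, reducing via the relations: the distinct elements are
  {e, u, v, uv, v², v³, v⁴, uv², uv³, uv⁴}.
No further products give new elements, so |G| = 10.

Answer: 10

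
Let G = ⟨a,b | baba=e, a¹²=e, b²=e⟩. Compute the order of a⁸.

Compute successive powers until reaching e:
  (a⁸)¹ = a⁸, (a⁸)² = a⁴, (a⁸)³ = e.
The smallest positive k with (a⁸)ᵏ = e is 3.

Answer: 3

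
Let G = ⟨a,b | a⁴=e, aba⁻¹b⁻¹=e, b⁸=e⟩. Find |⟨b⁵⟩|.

|⟨b⁵⟩| equals the order of b⁵. Compute successive powers until reaching e:
  (b⁵)¹ = b⁵, (b⁵)² = b², (b⁵)³ = b⁷, (b⁵)⁴ = b⁴, (b⁵)⁵ = b, (b⁵)⁶ = b⁶, (b⁵)⁷ = b³, (b⁵)⁸ = e.
The smallest positive k with (b⁵)ᵏ = e is 8, so |⟨b⁵⟩| = 8.

Answer: 8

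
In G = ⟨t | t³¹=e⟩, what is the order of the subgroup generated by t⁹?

|⟨t⁹⟩| equals the order of t⁹. Compute successive powers until reaching e:
  (t⁹)¹ = t⁹, (t⁹)² = t¹⁸, (t⁹)³ = t²⁷, (t⁹)⁴ = t⁵, (t⁹)⁵ = t¹⁴, (t⁹)⁶ = t²³, (t⁹)⁷ = t, (t⁹)⁸ = t¹⁰, (t⁹)⁹ = t¹⁹, (t⁹)¹⁰ = t²⁸, (t⁹)¹¹ = t⁶, (t⁹)¹² = t¹⁵, (t⁹)¹³ = t²⁴, (t⁹)¹⁴ = t², (t⁹)¹⁵ = t¹¹, (t⁹)¹⁶ = t²⁰, (t⁹)¹⁷ = t²⁹, (t⁹)¹⁸ = t⁷, (t⁹)¹⁹ = t¹⁶, (t⁹)²⁰ = t²⁵, (t⁹)²¹ = t³, (t⁹)²² = t¹², (t⁹)²³ = t²¹, (t⁹)²⁴ = t³⁰, (t⁹)²⁵ = t⁸, (t⁹)²⁶ = t¹⁷, (t⁹)²⁷ = t²⁶, (t⁹)²⁸ = t⁴, (t⁹)²⁹ = t¹³, (t⁹)³⁰ = t²², (t⁹)³¹ = e.
The smallest positive k with (t⁹)ᵏ = e is 31, so |⟨t⁹⟩| = 31.

Answer: 31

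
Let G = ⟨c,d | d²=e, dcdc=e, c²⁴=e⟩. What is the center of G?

An element z ∈ Z(G) iff z commutes with every generator.
For example c¹² is central: (c¹²)·c = c¹³ = c·(c¹²); (c¹²)·d = c¹²d = d·(c¹²).
Whereas c ∉ Z(G) since c·d = cd ≠ c²³d = d·c.
Checking each of the 48 elements this way gives Z(G) = {e, c¹²}, of order 2.

Answer: {e, c¹²}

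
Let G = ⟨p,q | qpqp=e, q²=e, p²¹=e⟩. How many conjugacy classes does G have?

The conjugacy classes (representative and size) are:
  [e] (size 1), [p²⁰] (size 2), [p²] (size 2), [p³] (size 2), [p¹⁷] (size 2), [p⁵] (size 2), [p⁶] (size 2), [p⁷] (size 2), [p⁸] (size 2), [p⁹] (size 2), [p¹⁰] (size 2), [q] (size 21).
Class equation: 1 + 2 + 2 + 2 + 2 + 2 + 2 + 2 + 2 + 2 + 2 + 21 = 42 = |G|. So G has 12 conjugacy classes.

Answer: 12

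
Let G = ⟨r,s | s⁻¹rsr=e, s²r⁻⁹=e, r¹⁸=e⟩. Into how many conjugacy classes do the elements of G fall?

The conjugacy classes (representative and size) are:
  [e] (size 1), [r¹⁷] (size 2), [r¹⁶] (size 2), [r³] (size 2), [r¹⁴] (size 2), [r¹³] (size 2), [r¹²] (size 2), [r¹¹] (size 2), [r¹⁰] (size 2), [r⁹] (size 1), [r⁸s] (size 9), [rs] (size 9).
Class equation: 1 + 2 + 2 + 2 + 2 + 2 + 2 + 2 + 2 + 1 + 9 + 9 = 36 = |G|. So G has 12 conjugacy classes.

Answer: 12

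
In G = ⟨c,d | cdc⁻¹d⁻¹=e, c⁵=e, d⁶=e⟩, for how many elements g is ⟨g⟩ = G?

G is cyclic of order 30. An element generates G iff its order is 30, and a cyclic group of order 30 has exactly φ(30) = 8 such elements.

Answer: 8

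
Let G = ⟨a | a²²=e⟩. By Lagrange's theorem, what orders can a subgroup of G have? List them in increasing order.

|G| = 22 = 2 · 11. By Lagrange's theorem the order of any subgroup divides 22; the divisors of 22 are 1, 2, 11, 22.

Answer: 1, 2, 11, 22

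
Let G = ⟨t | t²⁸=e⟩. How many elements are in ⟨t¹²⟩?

|⟨t¹²⟩| equals the order of t¹². Compute successive powers until reaching e:
  (t¹²)¹ = t¹², (t¹²)² = t²⁴, (t¹²)³ = t⁸, (t¹²)⁴ = t²⁰, (t¹²)⁵ = t⁴, (t¹²)⁶ = t¹⁶, (t¹²)⁷ = e.
The smallest positive k with (t¹²)ᵏ = e is 7, so |⟨t¹²⟩| = 7.

Answer: 7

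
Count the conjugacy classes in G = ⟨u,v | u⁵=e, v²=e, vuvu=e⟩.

The conjugacy classes (representative and size) are:
  [e] (size 1), [u] (size 2), [u²] (size 2), [v] (size 5).
Class equation: 1 + 2 + 2 + 5 = 10 = |G|. So G has 4 conjugacy classes.

Answer: 4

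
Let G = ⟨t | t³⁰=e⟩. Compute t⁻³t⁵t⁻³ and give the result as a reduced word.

Multiply left to right, reducing at each step:
  (t²⁷) · t⁵ = t²
  (t²) · t⁻³ = t²⁹

Answer: t²⁹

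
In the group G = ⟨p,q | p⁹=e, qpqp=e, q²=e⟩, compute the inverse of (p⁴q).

The order of (p⁴q) is 2 (smallest k with (p⁴q)ᵏ = e), so (p⁴q)⁻¹ = (p⁴q)¹ = p⁴q.
Check: (p⁴q) · (p⁴q) → (p⁴q) · p⁴ = q;   q · q = e, giving e as required.

Answer: p⁴q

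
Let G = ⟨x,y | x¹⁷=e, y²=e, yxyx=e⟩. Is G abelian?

x·y = xy but y·x = x¹⁶y, so x·y ≠ y·x and G is not abelian.

Answer: No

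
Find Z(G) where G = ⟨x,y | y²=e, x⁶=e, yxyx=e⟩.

An element z ∈ Z(G) iff z commutes with every generator.
For example x³ is central: (x³)·x = x⁴ = x·(x³); (x³)·y = x³y = y·(x³).
Whereas x ∉ Z(G) since x·y = xy ≠ x⁵y = y·x.
Checking each of the 12 elements this way gives Z(G) = {e, x³}, of order 2.

Answer: {e, x³}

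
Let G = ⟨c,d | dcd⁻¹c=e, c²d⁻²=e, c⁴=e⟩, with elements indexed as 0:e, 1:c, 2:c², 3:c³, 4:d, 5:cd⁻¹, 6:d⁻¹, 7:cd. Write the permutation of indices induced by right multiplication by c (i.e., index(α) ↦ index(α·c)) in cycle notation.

(0 1 2 3)(4 5 6 7)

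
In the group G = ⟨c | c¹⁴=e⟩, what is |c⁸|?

Compute successive powers until reaching e:
  (c⁸)¹ = c⁸, (c⁸)² = c², (c⁸)³ = c¹⁰, (c⁸)⁴ = c⁴, (c⁸)⁵ = c¹², (c⁸)⁶ = c⁶, (c⁸)⁷ = e.
The smallest positive k with (c⁸)ᵏ = e is 7.

Answer: 7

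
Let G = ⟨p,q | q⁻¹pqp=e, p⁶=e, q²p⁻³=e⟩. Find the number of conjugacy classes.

The conjugacy classes (representative and size) are:
  [e] (size 1), [p] (size 2), [p²] (size 2), [p³] (size 1), [pq⁻¹] (size 3), [p²q⁻¹] (size 3).
Class equation: 1 + 2 + 2 + 1 + 3 + 3 = 12 = |G|. So G has 6 conjugacy classes.

Answer: 6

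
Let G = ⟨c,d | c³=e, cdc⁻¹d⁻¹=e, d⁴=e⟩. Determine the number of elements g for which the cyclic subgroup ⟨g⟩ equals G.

G is cyclic of order 12. An element generates G iff its order is 12, and a cyclic group of order 12 has exactly φ(12) = 4 such elements.

Answer: 4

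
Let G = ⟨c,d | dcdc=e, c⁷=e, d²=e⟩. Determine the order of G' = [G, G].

G' = [G, G] is generated by all commutators. The generator-pair commutators are: [c, d] = c².
The subgroup they normally generate is {e, c, c², c³, c⁴, c⁵, c⁶}, of order 7.
Check: |G/G'| = 14/7 = 2 is the order of the abelianisation.

Answer: 7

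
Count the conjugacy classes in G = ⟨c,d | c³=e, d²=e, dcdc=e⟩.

The conjugacy classes (representative and size) are:
  [e] (size 1), [c] (size 2), [cd] (size 3).
Class equation: 1 + 2 + 3 = 6 = |G|. So G has 3 conjugacy classes.

Answer: 3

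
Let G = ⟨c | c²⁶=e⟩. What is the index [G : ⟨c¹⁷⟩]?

First find ord(c¹⁷) by computing successive powers:
  (c¹⁷)¹ = c¹⁷, (c¹⁷)² = c⁸, (c¹⁷)³ = c²⁵, (c¹⁷)⁴ = c¹⁶, (c¹⁷)⁵ = c⁷, (c¹⁷)⁶ = c²⁴, (c¹⁷)⁷ = c¹⁵, (c¹⁷)⁸ = c⁶, (c¹⁷)⁹ = c²³, (c¹⁷)¹⁰ = c¹⁴, (c¹⁷)¹¹ = c⁵, (c¹⁷)¹² = c²², (c¹⁷)¹³ = c¹³, (c¹⁷)¹⁴ = c⁴, (c¹⁷)¹⁵ = c²¹, (c¹⁷)¹⁶ = c¹², (c¹⁷)¹⁷ = c³, (c¹⁷)¹⁸ = c²⁰, (c¹⁷)¹⁹ = c¹¹, (c¹⁷)²⁰ = c², (c¹⁷)²¹ = c¹⁹, (c¹⁷)²² = c¹⁰, (c¹⁷)²³ = c, (c¹⁷)²⁴ = c¹⁸, (c¹⁷)²⁵ = c⁹, (c¹⁷)²⁶ = e.
So |⟨c¹⁷⟩| = ord(c¹⁷) = 26. With |G| = 26, by Lagrange [G : ⟨c¹⁷⟩] = 26/26 = 1.

Answer: 1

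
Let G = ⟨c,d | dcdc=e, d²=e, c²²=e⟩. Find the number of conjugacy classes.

The conjugacy classes (representative and size) are:
  [e] (size 1), [c] (size 2), [c²] (size 2), [c¹⁹] (size 2), [c⁴] (size 2), [c⁵] (size 2), [c⁶] (size 2), [c⁷] (size 2), [c⁸] (size 2), [c¹³] (size 2), [c¹⁰] (size 2), [c¹¹] (size 1), [c⁶d] (size 11), [cd] (size 11).
Class equation: 1 + 2 + 2 + 2 + 2 + 2 + 2 + 2 + 2 + 2 + 2 + 1 + 11 + 11 = 44 = |G|. So G has 14 conjugacy classes.

Answer: 14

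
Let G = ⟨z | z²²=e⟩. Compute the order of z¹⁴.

Compute successive powers until reaching e:
  (z¹⁴)¹ = z¹⁴, (z¹⁴)² = z⁶, (z¹⁴)³ = z²⁰, (z¹⁴)⁴ = z¹², (z¹⁴)⁵ = z⁴, (z¹⁴)⁶ = z¹⁸, (z¹⁴)⁷ = z¹⁰, (z¹⁴)⁸ = z², (z¹⁴)⁹ = z¹⁶, (z¹⁴)¹⁰ = z⁸, (z¹⁴)¹¹ = e.
The smallest positive k with (z¹⁴)ᵏ = e is 11.

Answer: 11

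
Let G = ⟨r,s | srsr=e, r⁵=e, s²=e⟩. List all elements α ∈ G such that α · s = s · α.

⟨s⟩ ⊆ C_G(s) since powers of s commute with s; so |C_G(s)| ≥ |⟨s⟩| = 2.
By orbit–stabilizer, |C_G(s)| = |G| / |conj. class of s| = 10 / 5 = 2.
The 2 elements commuting with s are {e, s}.

Answer: {e, s}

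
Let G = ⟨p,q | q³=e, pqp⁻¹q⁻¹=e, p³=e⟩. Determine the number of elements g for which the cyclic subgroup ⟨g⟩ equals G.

⟨g⟩ = G would require ord(g) = |G| = 9, but the maximum element order in G is 3 < 9. So G is not cyclic and no single element generates it: the count is 0.

Answer: 0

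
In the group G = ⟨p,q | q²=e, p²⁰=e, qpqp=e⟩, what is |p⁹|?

Compute successive powers until reaching e:
  (p⁹)¹ = p⁹, (p⁹)² = p¹⁸, (p⁹)³ = p⁷, (p⁹)⁴ = p¹⁶, (p⁹)⁵ = p⁵, (p⁹)⁶ = p¹⁴, (p⁹)⁷ = p³, (p⁹)⁸ = p¹², (p⁹)⁹ = p, (p⁹)¹⁰ = p¹⁰, (p⁹)¹¹ = p¹⁹, (p⁹)¹² = p⁸, (p⁹)¹³ = p¹⁷, (p⁹)¹⁴ = p⁶, (p⁹)¹⁵ = p¹⁵, (p⁹)¹⁶ = p⁴, (p⁹)¹⁷ = p¹³, (p⁹)¹⁸ = p², (p⁹)¹⁹ = p¹¹, (p⁹)²⁰ = e.
The smallest positive k with (p⁹)ᵏ = e is 20.

Answer: 20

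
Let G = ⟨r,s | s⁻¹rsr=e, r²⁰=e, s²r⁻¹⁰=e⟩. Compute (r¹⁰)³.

Compute successive powers of (r¹⁰), reducing at each step:
  (r¹⁰)²: (r¹⁰) · r¹⁰ = e
  (r¹⁰)³: e · r¹⁰ = r¹⁰

Answer: r¹⁰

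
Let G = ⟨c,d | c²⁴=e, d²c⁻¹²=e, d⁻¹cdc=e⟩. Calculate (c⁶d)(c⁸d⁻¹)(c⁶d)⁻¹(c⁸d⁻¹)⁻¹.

[(c⁶d), (c⁸d⁻¹)] = (c⁶d)·(c⁸d⁻¹)·(c⁶d)⁻¹·(c⁸d⁻¹)⁻¹.
  (c⁶d) · (c⁸d⁻¹) = c²²
  (c²²) · (c⁶d⁻¹) = c⁴d⁻¹
  (c⁴d⁻¹) · (c⁸d) = c²⁰

Answer: c²⁰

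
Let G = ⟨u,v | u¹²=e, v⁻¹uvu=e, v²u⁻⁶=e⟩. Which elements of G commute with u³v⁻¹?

⟨u³v⁻¹⟩ ⊆ C_G(u³v⁻¹) since powers of u³v⁻¹ commute with u³v⁻¹; so |C_G(u³v⁻¹)| ≥ |⟨u³v⁻¹⟩| = 4.
By orbit–stabilizer, |C_G(u³v⁻¹)| = |G| / |conj. class of u³v⁻¹| = 24 / 6 = 4.
The 4 elements commuting with u³v⁻¹ are {e, u⁶, u³v, u³v⁻¹}.

Answer: {e, u⁶, u³v, u³v⁻¹}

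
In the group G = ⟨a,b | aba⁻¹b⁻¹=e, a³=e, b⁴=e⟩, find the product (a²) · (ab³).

Compute (a²) · (ab³) by multiplying left to right and reducing via the relations at each step:
  (a²) · a = e
  e · b³ = b³

Answer: b³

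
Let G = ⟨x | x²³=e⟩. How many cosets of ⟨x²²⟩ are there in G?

First find ord(x²²) by computing successive powers:
  (x²²)¹ = x²², (x²²)² = x²¹, (x²²)³ = x²⁰, (x²²)⁴ = x¹⁹, (x²²)⁵ = x¹⁸, (x²²)⁶ = x¹⁷, (x²²)⁷ = x¹⁶, (x²²)⁸ = x¹⁵, (x²²)⁹ = x¹⁴, (x²²)¹⁰ = x¹³, (x²²)¹¹ = x¹², (x²²)¹² = x¹¹, (x²²)¹³ = x¹⁰, (x²²)¹⁴ = x⁹, (x²²)¹⁵ = x⁸, (x²²)¹⁶ = x⁷, (x²²)¹⁷ = x⁶, (x²²)¹⁸ = x⁵, (x²²)¹⁹ = x⁴, (x²²)²⁰ = x³, (x²²)²¹ = x², (x²²)²² = x, (x²²)²³ = e.
So |⟨x²²⟩| = ord(x²²) = 23. With |G| = 23, by Lagrange [G : ⟨x²²⟩] = 23/23 = 1.

Answer: 1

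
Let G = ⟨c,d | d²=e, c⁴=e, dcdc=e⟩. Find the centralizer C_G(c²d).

⟨c²d⟩ ⊆ C_G(c²d) since powers of c²d commute with c²d; so |C_G(c²d)| ≥ |⟨c²d⟩| = 2.
By orbit–stabilizer, |C_G(c²d)| = |G| / |conj. class of c²d| = 8 / 2 = 4.
The 4 elements commuting with c²d are {e, c², d, c²d}.

Answer: {e, c², d, c²d}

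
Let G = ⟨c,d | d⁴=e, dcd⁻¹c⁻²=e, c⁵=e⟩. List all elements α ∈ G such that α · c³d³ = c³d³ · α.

⟨c³d³⟩ ⊆ C_G(c³d³) since powers of c³d³ commute with c³d³; so |C_G(c³d³)| ≥ |⟨c³d³⟩| = 4.
By orbit–stabilizer, |C_G(c³d³)| = |G| / |conj. class of c³d³| = 20 / 5 = 4.
The 4 elements commuting with c³d³ are {e, c²d², c⁴d, c³d³}.

Answer: {e, c²d², c⁴d, c³d³}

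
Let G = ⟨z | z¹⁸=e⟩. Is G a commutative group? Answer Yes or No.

G has a single generator, so G is cyclic and hence abelian.

Answer: Yes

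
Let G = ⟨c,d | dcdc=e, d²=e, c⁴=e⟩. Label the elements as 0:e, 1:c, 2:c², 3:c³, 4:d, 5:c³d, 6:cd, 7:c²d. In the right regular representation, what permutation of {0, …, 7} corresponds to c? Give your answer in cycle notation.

(0 1 2 3)(4 5 7 6)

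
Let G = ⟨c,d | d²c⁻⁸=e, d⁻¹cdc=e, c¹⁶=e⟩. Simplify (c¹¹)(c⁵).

Compute (c¹¹) · (c⁵) by multiplying left to right and reducing via the relations at each step:
  (c¹¹) · c⁵ = e

Answer: e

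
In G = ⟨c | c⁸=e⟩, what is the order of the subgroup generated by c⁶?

|⟨c⁶⟩| equals the order of c⁶. Compute successive powers until reaching e:
  (c⁶)¹ = c⁶, (c⁶)² = c⁴, (c⁶)³ = c², (c⁶)⁴ = e.
The smallest positive k with (c⁶)ᵏ = e is 4, so |⟨c⁶⟩| = 4.

Answer: 4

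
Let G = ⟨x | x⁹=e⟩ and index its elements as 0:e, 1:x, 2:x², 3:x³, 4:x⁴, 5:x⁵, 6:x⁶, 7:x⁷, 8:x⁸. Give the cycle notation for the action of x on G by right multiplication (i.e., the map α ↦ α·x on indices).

(0 1 2 3 4 5 6 7 8)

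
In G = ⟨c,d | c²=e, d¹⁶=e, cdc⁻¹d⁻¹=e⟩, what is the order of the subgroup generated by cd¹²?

|⟨cd¹²⟩| equals the order of cd¹². Compute successive powers until reaching e:
  (cd¹²)¹ = cd¹², (cd¹²)² = d⁸, (cd¹²)³ = cd⁴, (cd¹²)⁴ = e.
The smallest positive k with (cd¹²)ᵏ = e is 4, so |⟨cd¹²⟩| = 4.

Answer: 4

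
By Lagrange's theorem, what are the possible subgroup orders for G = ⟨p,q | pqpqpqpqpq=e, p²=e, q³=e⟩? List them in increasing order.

|G| = 60 = 2² · 3 · 5. By Lagrange's theorem the order of any subgroup divides 60; the divisors of 60 are 1, 2, 3, 4, 5, 6, 10, 12, 15, 20, 30, 60.

Answer: 1, 2, 3, 4, 5, 6, 10, 12, 15, 20, 30, 60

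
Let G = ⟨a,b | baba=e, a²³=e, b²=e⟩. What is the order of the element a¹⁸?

Compute successive powers until reaching e:
  (a¹⁸)¹ = a¹⁸, (a¹⁸)² = a¹³, (a¹⁸)³ = a⁸, (a¹⁸)⁴ = a³, (a¹⁸)⁵ = a²¹, (a¹⁸)⁶ = a¹⁶, (a¹⁸)⁷ = a¹¹, (a¹⁸)⁸ = a⁶, (a¹⁸)⁹ = a, (a¹⁸)¹⁰ = a¹⁹, (a¹⁸)¹¹ = a¹⁴, (a¹⁸)¹² = a⁹, (a¹⁸)¹³ = a⁴, (a¹⁸)¹⁴ = a²², (a¹⁸)¹⁵ = a¹⁷, (a¹⁸)¹⁶ = a¹², (a¹⁸)¹⁷ = a⁷, (a¹⁸)¹⁸ = a², (a¹⁸)¹⁹ = a²⁰, (a¹⁸)²⁰ = a¹⁵, (a¹⁸)²¹ = a¹⁰, (a¹⁸)²² = a⁵, (a¹⁸)²³ = e.
The smallest positive k with (a¹⁸)ᵏ = e is 23.

Answer: 23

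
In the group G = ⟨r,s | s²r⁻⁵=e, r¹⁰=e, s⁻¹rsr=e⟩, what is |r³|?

Compute successive powers until reaching e:
  (r³)¹ = r³, (r³)² = r⁶, (r³)³ = r⁹, (r³)⁴ = r², (r³)⁵ = r⁵, (r³)⁶ = r⁸, (r³)⁷ = r, (r³)⁸ = r⁴, (r³)⁹ = r⁷, (r³)¹⁰ = e.
The smallest positive k with (r³)ᵏ = e is 10.

Answer: 10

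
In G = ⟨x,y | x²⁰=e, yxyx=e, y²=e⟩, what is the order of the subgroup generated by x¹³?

|⟨x¹³⟩| equals the order of x¹³. Compute successive powers until reaching e:
  (x¹³)¹ = x¹³, (x¹³)² = x⁶, (x¹³)³ = x¹⁹, (x¹³)⁴ = x¹², (x¹³)⁵ = x⁵, (x¹³)⁶ = x¹⁸, (x¹³)⁷ = x¹¹, (x¹³)⁸ = x⁴, (x¹³)⁹ = x¹⁷, (x¹³)¹⁰ = x¹⁰, (x¹³)¹¹ = x³, (x¹³)¹² = x¹⁶, (x¹³)¹³ = x⁹, (x¹³)¹⁴ = x², (x¹³)¹⁵ = x¹⁵, (x¹³)¹⁶ = x⁸, (x¹³)¹⁷ = x, (x¹³)¹⁸ = x¹⁴, (x¹³)¹⁹ = x⁷, (x¹³)²⁰ = e.
The smallest positive k with (x¹³)ᵏ = e is 20, so |⟨x¹³⟩| = 20.

Answer: 20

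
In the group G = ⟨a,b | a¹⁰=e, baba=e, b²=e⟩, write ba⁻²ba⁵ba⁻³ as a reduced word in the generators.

Multiply left to right, reducing at each step:
  b · a⁻² = a²b
  (a²b) · b = a²
  (a²) · a⁵ = a⁷
  (a⁷) · b = a⁷b
  (a⁷b) · a⁻³ = b

Answer: b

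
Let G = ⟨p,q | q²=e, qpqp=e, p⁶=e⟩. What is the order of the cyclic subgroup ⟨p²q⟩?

|⟨p²q⟩| equals the order of p²q. Compute successive powers until reaching e:
  (p²q)¹ = p²q, (p²q)² = e.
The smallest positive k with (p²q)ᵏ = e is 2, so |⟨p²q⟩| = 2.

Answer: 2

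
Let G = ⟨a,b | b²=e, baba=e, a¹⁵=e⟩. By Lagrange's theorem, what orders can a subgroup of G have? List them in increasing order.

|G| = 30 = 2 · 3 · 5. By Lagrange's theorem the order of any subgroup divides 30; the divisors of 30 are 1, 2, 3, 5, 6, 10, 15, 30.

Answer: 1, 2, 3, 5, 6, 10, 15, 30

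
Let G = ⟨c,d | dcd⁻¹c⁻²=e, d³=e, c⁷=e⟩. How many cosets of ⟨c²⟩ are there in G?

First find ord(c²) by computing successive powers:
  (c²)¹ = c², (c²)² = c⁴, (c²)³ = c⁶, (c²)⁴ = c, (c²)⁵ = c³, (c²)⁶ = c⁵, (c²)⁷ = e.
So |⟨c²⟩| = ord(c²) = 7. With |G| = 21, by Lagrange [G : ⟨c²⟩] = 21/7 = 3.

Answer: 3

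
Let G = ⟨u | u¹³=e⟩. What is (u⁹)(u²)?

Compute (u⁹) · (u²) by multiplying left to right and reducing via the relations at each step:
  (u⁹) · u² = u¹¹

Answer: u¹¹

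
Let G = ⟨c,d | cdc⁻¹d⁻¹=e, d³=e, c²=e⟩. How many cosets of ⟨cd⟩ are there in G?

First find ord(cd) by computing successive powers:
  (cd)¹ = cd, (cd)² = d², (cd)³ = c, (cd)⁴ = d, (cd)⁵ = cd², (cd)⁶ = e.
So |⟨cd⟩| = ord(cd) = 6. With |G| = 6, by Lagrange [G : ⟨cd⟩] = 6/6 = 1.

Answer: 1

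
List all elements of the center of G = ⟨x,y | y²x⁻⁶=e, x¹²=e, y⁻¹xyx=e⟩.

An element z ∈ Z(G) iff z commutes with every generator.
For example x⁶ is central: (x⁶)·x = x⁷ = x·(x⁶); (x⁶)·y = y⁻¹ = y·(x⁶).
Whereas x ∉ Z(G) since x·y = xy ≠ x⁵y⁻¹ = y·x.
Checking each of the 24 elements this way gives Z(G) = {e, x⁶}, of order 2.

Answer: {e, x⁶}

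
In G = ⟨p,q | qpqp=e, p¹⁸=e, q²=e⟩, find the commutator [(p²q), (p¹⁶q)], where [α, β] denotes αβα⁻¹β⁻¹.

[(p²q), (p¹⁶q)] = (p²q)·(p¹⁶q)·(p²q)⁻¹·(p¹⁶q)⁻¹.
  (p²q) · (p¹⁶q) = p⁴
  (p⁴) · (p²q) = p⁶q
  (p⁶q) · (p¹⁶q) = p⁸

Answer: p⁸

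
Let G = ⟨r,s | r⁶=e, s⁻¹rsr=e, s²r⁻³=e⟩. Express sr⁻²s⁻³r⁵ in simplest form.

Multiply left to right, reducing at each step:
  s · r⁻² = r²s
  (r²s) · s⁻³ = r⁵
  (r⁵) · r⁵ = r⁴

Answer: r⁴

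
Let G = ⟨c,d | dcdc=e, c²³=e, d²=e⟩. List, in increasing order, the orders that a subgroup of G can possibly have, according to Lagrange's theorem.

|G| = 46 = 2 · 23. By Lagrange's theorem the order of any subgroup divides 46; the divisors of 46 are 1, 2, 23, 46.

Answer: 1, 2, 23, 46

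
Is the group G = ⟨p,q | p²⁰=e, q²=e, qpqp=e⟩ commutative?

p·q = pq but q·p = p¹⁹q, so p·q ≠ q·p and G is not abelian.

Answer: No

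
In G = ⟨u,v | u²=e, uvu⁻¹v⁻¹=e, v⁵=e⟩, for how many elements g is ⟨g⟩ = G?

G is cyclic of order 10. An element generates G iff its order is 10, and a cyclic group of order 10 has exactly φ(10) = 4 such elements.

Answer: 4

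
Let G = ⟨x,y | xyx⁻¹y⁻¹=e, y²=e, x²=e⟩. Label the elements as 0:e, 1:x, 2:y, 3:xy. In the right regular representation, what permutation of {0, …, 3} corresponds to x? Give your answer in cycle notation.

(0 1)(2 3)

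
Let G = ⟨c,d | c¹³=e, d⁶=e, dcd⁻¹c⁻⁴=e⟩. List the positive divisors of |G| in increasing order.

|G| = 78 = 2 · 3 · 13. By Lagrange's theorem the order of any subgroup divides 78; the divisors of 78 are 1, 2, 3, 6, 13, 26, 39, 78.

Answer: 1, 2, 3, 6, 13, 26, 39, 78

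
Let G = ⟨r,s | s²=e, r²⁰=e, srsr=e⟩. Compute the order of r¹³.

Compute successive powers until reaching e:
  (r¹³)¹ = r¹³, (r¹³)² = r⁶, (r¹³)³ = r¹⁹, (r¹³)⁴ = r¹², (r¹³)⁵ = r⁵, (r¹³)⁶ = r¹⁸, (r¹³)⁷ = r¹¹, (r¹³)⁸ = r⁴, (r¹³)⁹ = r¹⁷, (r¹³)¹⁰ = r¹⁰, (r¹³)¹¹ = r³, (r¹³)¹² = r¹⁶, (r¹³)¹³ = r⁹, (r¹³)¹⁴ = r², (r¹³)¹⁵ = r¹⁵, (r¹³)¹⁶ = r⁸, (r¹³)¹⁷ = r, (r¹³)¹⁸ = r¹⁴, (r¹³)¹⁹ = r⁷, (r¹³)²⁰ = e.
The smallest positive k with (r¹³)ᵏ = e is 20.

Answer: 20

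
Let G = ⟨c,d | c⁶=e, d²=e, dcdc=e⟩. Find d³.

Compute successive powers of d, reducing at each step:
  d²: d · d = e
  d³: e · d = d

Answer: d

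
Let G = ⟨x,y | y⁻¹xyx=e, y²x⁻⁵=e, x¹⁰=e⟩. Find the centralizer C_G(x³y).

⟨x³y⟩ ⊆ C_G(x³y) since powers of x³y commute with x³y; so |C_G(x³y)| ≥ |⟨x³y⟩| = 4.
By orbit–stabilizer, |C_G(x³y)| = |G| / |conj. class of x³y| = 20 / 5 = 4.
The 4 elements commuting with x³y are {e, x⁵, x³y, x³y⁻¹}.

Answer: {e, x⁵, x³y, x³y⁻¹}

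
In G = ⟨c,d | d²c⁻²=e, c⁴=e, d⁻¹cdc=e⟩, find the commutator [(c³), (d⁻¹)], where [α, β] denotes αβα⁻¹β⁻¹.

[(c³), (d⁻¹)] = (c³)·(d⁻¹)·(c³)⁻¹·(d⁻¹)⁻¹.
  (c³) · (d⁻¹) = cd
  (cd) · c = d
  d · d = c²

Answer: c²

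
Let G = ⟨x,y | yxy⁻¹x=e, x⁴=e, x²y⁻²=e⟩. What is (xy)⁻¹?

The order of (xy) is 4 (smallest k with (xy)ᵏ = e), so (xy)⁻¹ = (xy)³ = xy⁻¹.
Check: (xy) · (xy⁻¹) → (xy) · x = y;   y · y⁻¹ = e, giving e as required.

Answer: xy⁻¹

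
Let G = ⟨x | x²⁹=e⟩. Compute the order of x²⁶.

Compute successive powers until reaching e:
  (x²⁶)¹ = x²⁶, (x²⁶)² = x²³, (x²⁶)³ = x²⁰, (x²⁶)⁴ = x¹⁷, (x²⁶)⁵ = x¹⁴, (x²⁶)⁶ = x¹¹, (x²⁶)⁷ = x⁸, (x²⁶)⁸ = x⁵, (x²⁶)⁹ = x², (x²⁶)¹⁰ = x²⁸, (x²⁶)¹¹ = x²⁵, (x²⁶)¹² = x²², (x²⁶)¹³ = x¹⁹, (x²⁶)¹⁴ = x¹⁶, (x²⁶)¹⁵ = x¹³, (x²⁶)¹⁶ = x¹⁰, (x²⁶)¹⁷ = x⁷, (x²⁶)¹⁸ = x⁴, (x²⁶)¹⁹ = x, (x²⁶)²⁰ = x²⁷, (x²⁶)²¹ = x²⁴, (x²⁶)²² = x²¹, (x²⁶)²³ = x¹⁸, (x²⁶)²⁴ = x¹⁵, (x²⁶)²⁵ = x¹², (x²⁶)²⁶ = x⁹, (x²⁶)²⁷ = x⁶, (x²⁶)²⁸ = x³, (x²⁶)²⁹ = e.
The smallest positive k with (x²⁶)ᵏ = e is 29.

Answer: 29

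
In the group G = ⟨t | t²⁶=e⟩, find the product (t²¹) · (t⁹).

Compute (t²¹) · (t⁹) by multiplying left to right and reducing via the relations at each step:
  (t²¹) · t⁹ = t⁴

Answer: t⁴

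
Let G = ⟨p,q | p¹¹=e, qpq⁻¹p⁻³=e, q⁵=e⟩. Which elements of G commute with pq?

⟨pq⟩ ⊆ C_G(pq) since powers of pq commute with pq; so |C_G(pq)| ≥ |⟨pq⟩| = 5.
By orbit–stabilizer, |C_G(pq)| = |G| / |conj. class of pq| = 55 / 11 = 5.
The 5 elements commuting with pq are {e, pq, p²q³, p⁴q², p⁷q⁴}.

Answer: {e, pq, p²q³, p⁴q², p⁷q⁴}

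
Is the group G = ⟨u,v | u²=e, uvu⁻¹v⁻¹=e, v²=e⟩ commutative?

Each pair of generators commutes: u·v = uv = v·u. Since the generators pairwise commute, every element of G commutes with every other, so G is abelian.

Answer: Yes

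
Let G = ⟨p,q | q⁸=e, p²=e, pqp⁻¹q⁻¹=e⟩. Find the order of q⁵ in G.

Compute successive powers until reaching e:
  (q⁵)¹ = q⁵, (q⁵)² = q², (q⁵)³ = q⁷, (q⁵)⁴ = q⁴, (q⁵)⁵ = q, (q⁵)⁶ = q⁶, (q⁵)⁷ = q³, (q⁵)⁸ = e.
The smallest positive k with (q⁵)ᵏ = e is 8.

Answer: 8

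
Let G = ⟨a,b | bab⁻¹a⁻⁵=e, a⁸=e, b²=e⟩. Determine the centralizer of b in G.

⟨b⟩ ⊆ C_G(b) since powers of b commute with b; so |C_G(b)| ≥ |⟨b⟩| = 2.
By orbit–stabilizer, |C_G(b)| = |G| / |conj. class of b| = 16 / 2 = 8.
The 8 elements commuting with b are {e, a², a⁴, a⁶, b, a⁶b, a²b, a⁴b}.

Answer: {e, a², a⁴, a⁶, b, a⁶b, a²b, a⁴b}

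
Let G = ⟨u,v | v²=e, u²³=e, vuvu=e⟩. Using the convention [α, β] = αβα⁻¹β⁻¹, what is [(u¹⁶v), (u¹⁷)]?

[(u¹⁶v), (u¹⁷)] = (u¹⁶v)·(u¹⁷)·(u¹⁶v)⁻¹·(u¹⁷)⁻¹.
  (u¹⁶v) · (u¹⁷) = u²²v
  (u²²v) · (u¹⁶v) = u⁶
  (u⁶) · (u⁶) = u¹²

Answer: u¹²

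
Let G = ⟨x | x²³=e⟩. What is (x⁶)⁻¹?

The order of (x⁶) is 23 (smallest k with (x⁶)ᵏ = e), so (x⁶)⁻¹ = (x⁶)²² = x¹⁷.
Check: (x⁶) · (x¹⁷) → (x⁶) · x¹⁷ = e, giving e as required.

Answer: x¹⁷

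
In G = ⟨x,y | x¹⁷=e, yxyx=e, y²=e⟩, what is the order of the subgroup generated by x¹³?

|⟨x¹³⟩| equals the order of x¹³. Compute successive powers until reaching e:
  (x¹³)¹ = x¹³, (x¹³)² = x⁹, (x¹³)³ = x⁵, (x¹³)⁴ = x, (x¹³)⁵ = x¹⁴, (x¹³)⁶ = x¹⁰, (x¹³)⁷ = x⁶, (x¹³)⁸ = x², (x¹³)⁹ = x¹⁵, (x¹³)¹⁰ = x¹¹, (x¹³)¹¹ = x⁷, (x¹³)¹² = x³, (x¹³)¹³ = x¹⁶, (x¹³)¹⁴ = x¹², (x¹³)¹⁵ = x⁸, (x¹³)¹⁶ = x⁴, (x¹³)¹⁷ = e.
The smallest positive k with (x¹³)ᵏ = e is 17, so |⟨x¹³⟩| = 17.

Answer: 17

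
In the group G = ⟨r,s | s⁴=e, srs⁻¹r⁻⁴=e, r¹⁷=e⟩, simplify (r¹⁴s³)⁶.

Compute successive powers of (r¹⁴s³), reducing at each step:
  (r¹⁴s³)²: (r¹⁴s³) · r¹⁴ = r⁹s³;   (r⁹s³) · s³ = r⁹s²
  (r¹⁴s³)³: (r⁹s²) · r¹⁴ = r¹²s²;   (r¹²s²) · s³ = r¹²s
  (r¹⁴s³)⁴: (r¹²s) · r¹⁴ = s;   s · s³ = e
  (r¹⁴s³)⁵: e · r¹⁴ = r¹⁴;   (r¹⁴) · s³ = r¹⁴s³
  (r¹⁴s³)⁶: (r¹⁴s³) · r¹⁴ = r⁹s³;   (r⁹s³) · s³ = r⁹s²

Answer: r⁹s²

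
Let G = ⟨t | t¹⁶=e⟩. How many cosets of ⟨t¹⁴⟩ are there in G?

First find ord(t¹⁴) by computing successive powers:
  (t¹⁴)¹ = t¹⁴, (t¹⁴)² = t¹², (t¹⁴)³ = t¹⁰, (t¹⁴)⁴ = t⁸, (t¹⁴)⁵ = t⁶, (t¹⁴)⁶ = t⁴, (t¹⁴)⁷ = t², (t¹⁴)⁸ = e.
So |⟨t¹⁴⟩| = ord(t¹⁴) = 8. With |G| = 16, by Lagrange [G : ⟨t¹⁴⟩] = 16/8 = 2.

Answer: 2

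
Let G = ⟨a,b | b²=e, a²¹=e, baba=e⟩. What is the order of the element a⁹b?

Compute successive powers until reaching e:
  (a⁹b)¹ = a⁹b, (a⁹b)² = e.
The smallest positive k with (a⁹b)ᵏ = e is 2.

Answer: 2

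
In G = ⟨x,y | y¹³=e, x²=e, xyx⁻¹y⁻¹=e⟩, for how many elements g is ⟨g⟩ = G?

G is cyclic of order 26. An element generates G iff its order is 26, and a cyclic group of order 26 has exactly φ(26) = 12 such elements.

Answer: 12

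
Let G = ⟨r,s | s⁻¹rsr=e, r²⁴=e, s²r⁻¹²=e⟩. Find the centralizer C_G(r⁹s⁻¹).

⟨r⁹s⁻¹⟩ ⊆ C_G(r⁹s⁻¹) since powers of r⁹s⁻¹ commute with r⁹s⁻¹; so |C_G(r⁹s⁻¹)| ≥ |⟨r⁹s⁻¹⟩| = 4.
By orbit–stabilizer, |C_G(r⁹s⁻¹)| = |G| / |conj. class of r⁹s⁻¹| = 48 / 12 = 4.
The 4 elements commuting with r⁹s⁻¹ are {e, r¹², r⁹s, r⁹s⁻¹}.

Answer: {e, r¹², r⁹s, r⁹s⁻¹}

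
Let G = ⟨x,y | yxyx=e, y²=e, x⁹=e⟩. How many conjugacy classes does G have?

The conjugacy classes (representative and size) are:
  [e] (size 1), [x⁸] (size 2), [x⁷] (size 2), [x⁶] (size 2), [x⁵] (size 2), [x⁴y] (size 9).
Class equation: 1 + 2 + 2 + 2 + 2 + 9 = 18 = |G|. So G has 6 conjugacy classes.

Answer: 6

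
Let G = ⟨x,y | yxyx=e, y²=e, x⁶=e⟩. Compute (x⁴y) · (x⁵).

Compute (x⁴y) · (x⁵) by multiplying left to right and reducing via the relations at each step:
  (x⁴y) · x⁵ = x⁵y

Answer: x⁵y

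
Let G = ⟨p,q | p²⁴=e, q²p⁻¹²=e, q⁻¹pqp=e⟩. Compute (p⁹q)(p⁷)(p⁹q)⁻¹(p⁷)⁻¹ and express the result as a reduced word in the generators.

[(p⁹q), (p⁷)] = (p⁹q)·(p⁷)·(p⁹q)⁻¹·(p⁷)⁻¹.
  (p⁹q) · (p⁷) = p²q
  (p²q) · (p⁹q⁻¹) = p¹⁷
  (p¹⁷) · (p¹⁷) = p¹⁰

Answer: p¹⁰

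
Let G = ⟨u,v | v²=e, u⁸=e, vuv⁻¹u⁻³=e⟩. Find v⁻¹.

The order of v is 2 (smallest k with vᵏ = e), so v⁻¹ = v¹ = v.
Check: v · v → v · v = e, giving e as required.

Answer: v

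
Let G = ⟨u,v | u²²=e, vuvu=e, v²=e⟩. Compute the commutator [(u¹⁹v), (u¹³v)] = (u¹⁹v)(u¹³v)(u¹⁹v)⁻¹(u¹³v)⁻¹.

[(u¹⁹v), (u¹³v)] = (u¹⁹v)·(u¹³v)·(u¹⁹v)⁻¹·(u¹³v)⁻¹.
  (u¹⁹v) · (u¹³v) = u⁶
  (u⁶) · (u¹⁹v) = u³v
  (u³v) · (u¹³v) = u¹²

Answer: u¹²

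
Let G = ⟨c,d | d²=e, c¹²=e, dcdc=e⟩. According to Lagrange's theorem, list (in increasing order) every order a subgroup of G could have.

|G| = 24 = 2³ · 3. By Lagrange's theorem the order of any subgroup divides 24; the divisors of 24 are 1, 2, 3, 4, 6, 8, 12, 24.

Answer: 1, 2, 3, 4, 6, 8, 12, 24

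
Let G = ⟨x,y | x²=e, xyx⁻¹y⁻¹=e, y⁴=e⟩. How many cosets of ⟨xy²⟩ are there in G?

First find ord(xy²) by computing successive powers:
  (xy²)¹ = xy², (xy²)² = e.
So |⟨xy²⟩| = ord(xy²) = 2. With |G| = 8, by Lagrange [G : ⟨xy²⟩] = 8/2 = 4.

Answer: 4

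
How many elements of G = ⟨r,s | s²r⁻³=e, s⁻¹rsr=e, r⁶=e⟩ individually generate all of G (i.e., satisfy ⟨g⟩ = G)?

⟨g⟩ = G would require ord(g) = |G| = 12, but the maximum element order in G is 6 < 12. So G is not cyclic and no single element generates it: the count is 0.

Answer: 0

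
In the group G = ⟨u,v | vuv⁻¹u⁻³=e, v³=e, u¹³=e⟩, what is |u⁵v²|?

Compute successive powers until reaching e:
  (u⁵v²)¹ = u⁵v², (u⁵v²)² = u¹¹v, (u⁵v²)³ = e.
The smallest positive k with (u⁵v²)ᵏ = e is 3.

Answer: 3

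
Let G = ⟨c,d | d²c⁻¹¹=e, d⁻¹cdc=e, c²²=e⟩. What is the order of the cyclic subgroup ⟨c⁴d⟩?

|⟨c⁴d⟩| equals the order of c⁴d. Compute successive powers until reaching e:
  (c⁴d)¹ = c⁴d, (c⁴d)² = c¹¹, (c⁴d)³ = c⁴d⁻¹, (c⁴d)⁴ = e.
The smallest positive k with (c⁴d)ᵏ = e is 4, so |⟨c⁴d⟩| = 4.

Answer: 4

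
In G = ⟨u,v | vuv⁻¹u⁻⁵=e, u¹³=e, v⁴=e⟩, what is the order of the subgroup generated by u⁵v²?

|⟨u⁵v²⟩| equals the order of u⁵v². Compute successive powers until reaching e:
  (u⁵v²)¹ = u⁵v², (u⁵v²)² = e.
The smallest positive k with (u⁵v²)ᵏ = e is 2, so |⟨u⁵v²⟩| = 2.

Answer: 2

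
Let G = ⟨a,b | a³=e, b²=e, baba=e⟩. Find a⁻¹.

The order of a is 3 (smallest k with aᵏ = e), so a⁻¹ = a² = a².
Check: a · (a²) → a · a² = e, giving e as required.

Answer: a²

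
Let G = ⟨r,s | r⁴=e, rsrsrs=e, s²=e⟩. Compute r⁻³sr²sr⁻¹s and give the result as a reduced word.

Multiply left to right, reducing at each step:
  r · s = rs
  (rs) · r² = rsr²
  (rsr²) · s = rsr²s
  (rsr²s) · r⁻¹ = r²sr²s
  (r²sr²s) · s = r²sr²

Answer: r²sr²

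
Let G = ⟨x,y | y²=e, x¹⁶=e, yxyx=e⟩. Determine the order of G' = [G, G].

G' = [G, G] is generated by all commutators. The generator-pair commutators are: [x, y] = x².
The subgroup they normally generate is {e, x², x⁴, x⁶, x⁸, x¹⁰, x¹², x¹⁴}, of order 8.
Check: |G/G'| = 32/8 = 4 is the order of the abelianisation.

Answer: 8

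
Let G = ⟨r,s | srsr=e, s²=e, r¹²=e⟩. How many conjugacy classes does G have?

The conjugacy classes (representative and size) are:
  [e] (size 1), [r¹¹] (size 2), [r²] (size 2), [r⁹] (size 2), [r⁴] (size 2), [r⁵] (size 2), [r⁶] (size 1), [s] (size 6), [rs] (size 6).
Class equation: 1 + 2 + 2 + 2 + 2 + 2 + 1 + 6 + 6 = 24 = |G|. So G has 9 conjugacy classes.

Answer: 9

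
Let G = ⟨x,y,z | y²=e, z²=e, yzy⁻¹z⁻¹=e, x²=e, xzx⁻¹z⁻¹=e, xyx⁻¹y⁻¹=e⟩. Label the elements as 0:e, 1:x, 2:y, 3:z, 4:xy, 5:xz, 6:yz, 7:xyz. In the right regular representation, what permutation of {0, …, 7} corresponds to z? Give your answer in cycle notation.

(0 3)(1 5)(2 6)(4 7)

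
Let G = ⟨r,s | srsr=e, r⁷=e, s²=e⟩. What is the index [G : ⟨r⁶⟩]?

First find ord(r⁶) by computing successive powers:
  (r⁶)¹ = r⁶, (r⁶)² = r⁵, (r⁶)³ = r⁴, (r⁶)⁴ = r³, (r⁶)⁵ = r², (r⁶)⁶ = r, (r⁶)⁷ = e.
So |⟨r⁶⟩| = ord(r⁶) = 7. With |G| = 14, by Lagrange [G : ⟨r⁶⟩] = 14/7 = 2.

Answer: 2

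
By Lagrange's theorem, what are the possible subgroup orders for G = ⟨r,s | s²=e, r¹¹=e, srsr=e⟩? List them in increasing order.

|G| = 22 = 2 · 11. By Lagrange's theorem the order of any subgroup divides 22; the divisors of 22 are 1, 2, 11, 22.

Answer: 1, 2, 11, 22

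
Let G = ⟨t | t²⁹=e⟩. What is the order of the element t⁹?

Compute successive powers until reaching e:
  (t⁹)¹ = t⁹, (t⁹)² = t¹⁸, (t⁹)³ = t²⁷, (t⁹)⁴ = t⁷, (t⁹)⁵ = t¹⁶, (t⁹)⁶ = t²⁵, (t⁹)⁷ = t⁵, (t⁹)⁸ = t¹⁴, (t⁹)⁹ = t²³, (t⁹)¹⁰ = t³, (t⁹)¹¹ = t¹², (t⁹)¹² = t²¹, (t⁹)¹³ = t, (t⁹)¹⁴ = t¹⁰, (t⁹)¹⁵ = t¹⁹, (t⁹)¹⁶ = t²⁸, (t⁹)¹⁷ = t⁸, (t⁹)¹⁸ = t¹⁷, (t⁹)¹⁹ = t²⁶, (t⁹)²⁰ = t⁶, (t⁹)²¹ = t¹⁵, (t⁹)²² = t²⁴, (t⁹)²³ = t⁴, (t⁹)²⁴ = t¹³, (t⁹)²⁵ = t²², (t⁹)²⁶ = t², (t⁹)²⁷ = t¹¹, (t⁹)²⁸ = t²⁰, (t⁹)²⁹ = e.
The smallest positive k with (t⁹)ᵏ = e is 29.

Answer: 29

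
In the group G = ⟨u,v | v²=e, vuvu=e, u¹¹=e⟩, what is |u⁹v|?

Compute successive powers until reaching e:
  (u⁹v)¹ = u⁹v, (u⁹v)² = e.
The smallest positive k with (u⁹v)ᵏ = e is 2.

Answer: 2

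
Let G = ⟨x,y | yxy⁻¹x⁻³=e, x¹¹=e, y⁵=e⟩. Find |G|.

Enumerate words in the generators, reducing via the relations: the distinct elements are
  {e, x, y, xy, x², x³, x⁴, x⁵, x⁶, x⁷, x⁸, x⁹, y², y³, y⁴, xy², xy³, xy⁴, x²y, x³y, x¹⁰, x⁴y, x⁵y, x⁶y, x⁷y, x⁸y, x⁹y, x²y², x²y³, x²y⁴, x³y², x³y³, x³y⁴, x¹⁰y, x⁴y², x⁴y³, x⁴y⁴, x⁵y², x⁵y³, x⁵y⁴, x⁶y², x⁶y³, x⁶y⁴, x⁷y², x⁷y³, x⁷y⁴, x⁸y², x⁸y³, x⁸y⁴, x⁹y², x⁹y³, x⁹y⁴, x¹⁰y², x¹⁰y³, x¹⁰y⁴}.
No further products give new elements, so |G| = 55.

Answer: 55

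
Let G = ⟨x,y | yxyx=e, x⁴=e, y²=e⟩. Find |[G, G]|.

G' = [G, G] is generated by all commutators. The generator-pair commutators are: [x, y] = x².
The subgroup they normally generate is {e, x²}, of order 2.
Check: |G/G'| = 8/2 = 4 is the order of the abelianisation.

Answer: 2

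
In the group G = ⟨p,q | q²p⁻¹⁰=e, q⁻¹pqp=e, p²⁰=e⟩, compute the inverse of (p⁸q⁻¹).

The order of (p⁸q⁻¹) is 4 (smallest k with (p⁸q⁻¹)ᵏ = e), so (p⁸q⁻¹)⁻¹ = (p⁸q⁻¹)³ = p⁸q.
Check: (p⁸q⁻¹) · (p⁸q) → (p⁸q⁻¹) · p⁸ = q⁻¹;   (q⁻¹) · q = e, giving e as required.

Answer: p⁸q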